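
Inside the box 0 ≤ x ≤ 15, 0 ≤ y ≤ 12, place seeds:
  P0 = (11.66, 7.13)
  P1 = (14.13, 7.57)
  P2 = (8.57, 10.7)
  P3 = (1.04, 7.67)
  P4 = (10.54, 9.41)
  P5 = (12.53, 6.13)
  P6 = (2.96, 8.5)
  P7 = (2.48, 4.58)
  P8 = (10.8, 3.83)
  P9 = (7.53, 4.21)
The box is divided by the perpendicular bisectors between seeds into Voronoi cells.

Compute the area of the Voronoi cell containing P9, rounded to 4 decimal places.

Area of P9's cell: 29.7020

1. box [0,15]×[0,12]: [(0, 0) (15, 0) (15, 12) (0, 12)]
2. ⊥bis P9·P0 via (9.595,5.67): [(0, 0) (13.6038, 0) (5.1196, 12) (0, 12)]  |A|=112.3402
3. ⊥bis P9·P1 via (10.83,5.89): [(0, 0) (13.6038, 0) (5.1196, 12) (0, 12)]  |A|=112.3402
4. ⊥bis P9·P2 via (8.05,7.455): [(0, 8.745) (0, 0) (13.6038, 0) (8.3691, 7.4039)]  |A|=86.9543
5. ⊥bis P9·P3 via (4.285,5.94): [(5.3255, 7.8916) (1.1182, 0) (13.6038, 0) (8.3691, 7.4039)]  |A|=59.2565
6. ⊥bis P9·P4 via (9.035,6.81): [(7.8712, 7.4836) (5.3255, 7.8916) (1.1182, 0) (13.6038, 0) (8.6186, 7.0511)]  |A|=59.1786
7. ⊥bis P9·P5 via (10.03,5.17): [(7.8712, 7.4836) (5.3255, 7.8916) (1.1182, 0) (12.0153, 0) (10.1269, 4.9177) (8.6186, 7.0511)]  |A|=55.2727
8. ⊥bis P9·P6 via (5.245,6.355): [(7.8712, 7.4836) (6.5094, 7.7019) (3.5352, 4.5336) (1.1182, 0) (12.0153, 0) (10.1269, 4.9177) (8.6186, 7.0511)]  |A|=53.1151
9. ⊥bis P9·P7 via (5.005,4.395): [(7.8712, 7.4836) (6.5094, 7.7019) (5.1404, 6.2436) (4.683, 0) (12.0153, 0) (10.1269, 4.9177) (8.6186, 7.0511)]  |A|=40.4143
10. ⊥bis P9·P8 via (9.165,4.02): [(7.8712, 7.4836) (6.5094, 7.7019) (5.1404, 6.2436) (4.683, 0) (8.6978, 0) (9.3904, 5.9594) (8.6186, 7.0511)]  |A|=29.702
11. canonical 7-gon: [(7.8712, 7.4836) (6.5094, 7.7019) (5.1404, 6.2436) (4.683, 0) (8.6978, 0) (9.3904, 5.9594) (8.6186, 7.0511)]
12. shoelace: 29.702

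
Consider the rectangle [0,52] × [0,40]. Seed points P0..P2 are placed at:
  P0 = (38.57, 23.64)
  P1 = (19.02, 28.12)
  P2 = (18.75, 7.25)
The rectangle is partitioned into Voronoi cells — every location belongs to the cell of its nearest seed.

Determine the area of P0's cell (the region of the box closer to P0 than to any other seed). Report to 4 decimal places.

1. box [0,52]×[0,40]: [(0, 0) (52, 0) (52, 40) (0, 40)]
2. ⊥bis P0·P1 via (28.795,25.88): [(22.8644, 0) (52, 0) (52, 40) (32.0307, 40)]  |A|=982.0975
3. ⊥bis P0·P2 via (28.66,15.445): [(26.8933, 17.5814) (41.4321, 0) (52, 0) (52, 40) (32.0307, 40)]  |A|=818.8746
4. canonical 5-gon: [(26.8933, 17.5814) (41.4321, 0) (52, 0) (52, 40) (32.0307, 40)]
5. shoelace: 818.8746

Area of P0's cell: 818.8746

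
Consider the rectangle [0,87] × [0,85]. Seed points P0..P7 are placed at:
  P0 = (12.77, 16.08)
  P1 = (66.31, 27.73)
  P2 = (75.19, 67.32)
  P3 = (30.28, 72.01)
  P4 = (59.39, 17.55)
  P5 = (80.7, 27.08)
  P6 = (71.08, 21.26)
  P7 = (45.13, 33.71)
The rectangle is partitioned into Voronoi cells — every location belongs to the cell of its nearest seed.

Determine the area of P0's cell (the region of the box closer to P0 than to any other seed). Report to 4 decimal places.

1. box [0,87]×[0,85]: [(0, 0) (87, 0) (87, 85) (0, 85)]
2. ⊥bis P0·P1 via (39.54,21.905): [(0, 0) (44.3064, 0) (25.8109, 85) (0, 85)]  |A|=2979.9848
3. ⊥bis P0·P2 via (43.98,41.7): [(0, 0) (44.3064, 0) (32.0778, 56.1991) (8.4354, 85) (0, 85)]  |A|=2729.7708
4. ⊥bis P0·P3 via (21.525,44.045): [(0, 50.7838) (0, 0) (44.3064, 0) (35.6872, 39.6112)]  |A|=1783.6826
5. ⊥bis P0·P4 via (36.08,16.815): [(35.3579, 39.7143) (0, 50.7838) (0, 0) (36.6102, 0)]  |A|=1624.7807
6. ⊥bis P0·P5 via (46.735,21.58): [(35.3579, 39.7143) (0, 50.7838) (0, 0) (36.6102, 0)]  |A|=1624.7807
7. ⊥bis P0·P6 via (41.925,18.67): [(35.3579, 39.7143) (0, 50.7838) (0, 0) (36.6102, 0)]  |A|=1624.7807
8. ⊥bis P0·P7 via (28.95,24.895): [(36.2476, 11.5002) (17.8983, 45.1804) (0, 50.7838) (0, 0) (36.6102, 0)]  |A|=1380.9087
9. canonical 5-gon: [(36.2476, 11.5002) (17.8983, 45.1804) (0, 50.7838) (0, 0) (36.6102, 0)]
10. shoelace: 1380.9087

Area of P0's cell: 1380.9087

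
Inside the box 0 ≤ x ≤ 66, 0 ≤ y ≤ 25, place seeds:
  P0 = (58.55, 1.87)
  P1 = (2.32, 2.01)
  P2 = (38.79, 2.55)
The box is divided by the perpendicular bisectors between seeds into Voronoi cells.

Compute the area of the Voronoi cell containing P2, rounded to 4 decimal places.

Area of P2's cell: 715.5108

1. box [0,66]×[0,25]: [(0, 0) (66, 0) (66, 25) (0, 25)]
2. ⊥bis P2·P0 via (48.67,2.21): [(0, 0) (48.5939, 0) (49.4543, 25) (0, 25)]  |A|=1225.6027
3. ⊥bis P2·P1 via (20.555,2.28): [(20.5888, 0) (48.5939, 0) (49.4543, 25) (20.2186, 25)]  |A|=715.5108
4. canonical 4-gon: [(20.5888, 0) (48.5939, 0) (49.4543, 25) (20.2186, 25)]
5. shoelace: 715.5108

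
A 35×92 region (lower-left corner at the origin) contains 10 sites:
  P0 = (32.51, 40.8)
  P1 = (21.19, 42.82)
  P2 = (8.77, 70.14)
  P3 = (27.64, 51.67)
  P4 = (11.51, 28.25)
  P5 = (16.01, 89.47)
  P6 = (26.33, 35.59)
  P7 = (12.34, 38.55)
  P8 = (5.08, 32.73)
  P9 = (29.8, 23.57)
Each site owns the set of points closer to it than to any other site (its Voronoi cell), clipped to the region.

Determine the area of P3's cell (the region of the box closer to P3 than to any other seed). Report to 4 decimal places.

Area of P3's cell: 382.0923

1. box [0,35]×[0,92]: [(0, 0) (35, 0) (35, 92) (0, 92)]
2. ⊥bis P3·P0 via (30.075,46.235): [(0, 32.7607) (35, 48.4415) (35, 92) (0, 92)]  |A|=1798.9607
3. ⊥bis P3·P1 via (24.415,47.245): [(0, 65.039) (27.428, 45.0491) (35, 48.4415) (35, 92) (0, 92)]  |A|=1356.2968
4. ⊥bis P3·P2 via (18.205,60.905): [(12.9869, 55.5739) (27.428, 45.0491) (35, 48.4415) (35, 78.0637)]  |A|=390.38
5. ⊥bis P3·P4 via (19.575,39.96): [(12.9869, 55.5739) (27.428, 45.0491) (35, 48.4415) (35, 78.0637)]  |A|=390.38
6. ⊥bis P3·P5 via (21.825,70.57): [(30.1818, 73.1411) (12.9869, 55.5739) (27.428, 45.0491) (35, 48.4415) (35, 74.6236)]  |A|=382.0923
7. ⊥bis P3·P6 via (26.985,43.63): [(30.1818, 73.1411) (12.9869, 55.5739) (27.428, 45.0491) (35, 48.4415) (35, 74.6236)]  |A|=382.0923
8. ⊥bis P3·P7 via (19.99,45.11): [(30.1818, 73.1411) (12.9869, 55.5739) (27.428, 45.0491) (35, 48.4415) (35, 74.6236)]  |A|=382.0923
9. ⊥bis P3·P8 via (16.36,42.2): [(30.1818, 73.1411) (12.9869, 55.5739) (27.428, 45.0491) (35, 48.4415) (35, 74.6236)]  |A|=382.0923
10. ⊥bis P3·P9 via (28.72,37.62): [(30.1818, 73.1411) (12.9869, 55.5739) (27.428, 45.0491) (35, 48.4415) (35, 74.6236)]  |A|=382.0923
11. canonical 5-gon: [(30.1818, 73.1411) (12.9869, 55.5739) (27.428, 45.0491) (35, 48.4415) (35, 74.6236)]
12. shoelace: 382.0923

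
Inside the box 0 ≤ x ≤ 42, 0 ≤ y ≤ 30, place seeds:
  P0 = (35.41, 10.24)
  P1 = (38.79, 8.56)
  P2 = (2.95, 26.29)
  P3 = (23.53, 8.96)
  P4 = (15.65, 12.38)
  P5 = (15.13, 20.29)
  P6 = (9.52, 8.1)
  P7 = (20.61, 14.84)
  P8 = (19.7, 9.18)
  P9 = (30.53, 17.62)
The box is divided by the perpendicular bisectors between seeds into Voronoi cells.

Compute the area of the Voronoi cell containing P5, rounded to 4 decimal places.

1. box [0,42]×[0,30]: [(0, 0) (42, 0) (42, 30) (0, 30)]
2. ⊥bis P5·P0 via (25.27,15.265): [(0, 0) (17.7052, 0) (32.5721, 30) (0, 30)]  |A|=754.1603
3. ⊥bis P5·P1 via (26.96,14.425): [(0, 0) (17.7052, 0) (32.5721, 30) (0, 30)]  |A|=754.1603
4. ⊥bis P5·P2 via (9.04,23.29): [(0, 4.9388) (0, 0) (17.7052, 0) (32.5721, 30) (12.3454, 30)]  |A|=599.4648
5. ⊥bis P5·P3 via (19.33,14.625): [(0, 4.9388) (0, 0.2938) (28.2186, 21.2149) (32.5721, 30) (12.3454, 30)]  |A|=407.5111
6. ⊥bis P5·P4 via (15.39,16.335): [(5.2867, 15.6708) (22.2442, 16.7856) (28.2186, 21.2149) (32.5721, 30) (12.3454, 30)]  |A|=267.8019
7. ⊥bis P5·P6 via (12.325,14.195): [(5.9948, 17.1082) (8.6393, 15.8912) (22.2442, 16.7856) (28.2186, 21.2149) (32.5721, 30) (12.3454, 30)]  |A|=265.4704
8. ⊥bis P5·P7 via (17.87,17.565): [(5.9948, 17.1082) (8.6393, 15.8912) (16.7346, 16.4234) (30.2369, 30) (12.3454, 30)]  |A|=198.4851
9. ⊥bis P5·P8 via (17.415,14.735): [(5.9948, 17.1082) (8.6393, 15.8912) (16.7346, 16.4234) (30.2369, 30) (12.3454, 30)]  |A|=198.4851
10. ⊥bis P5·P9 via (22.83,18.955): [(5.9948, 17.1082) (8.6393, 15.8912) (16.7346, 16.4234) (23.5854, 23.3118) (24.7449, 30) (12.3454, 30)]  |A|=180.1195
11. canonical 6-gon: [(5.9948, 17.1082) (8.6393, 15.8912) (16.7346, 16.4234) (23.5854, 23.3118) (24.7449, 30) (12.3454, 30)]
12. shoelace: 180.1195

Area of P5's cell: 180.1195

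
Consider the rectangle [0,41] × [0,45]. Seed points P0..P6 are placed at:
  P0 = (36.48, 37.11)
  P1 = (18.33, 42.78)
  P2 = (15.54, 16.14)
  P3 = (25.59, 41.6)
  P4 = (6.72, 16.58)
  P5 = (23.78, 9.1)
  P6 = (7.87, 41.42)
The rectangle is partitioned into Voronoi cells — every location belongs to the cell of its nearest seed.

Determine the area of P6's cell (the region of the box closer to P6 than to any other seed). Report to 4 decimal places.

1. box [0,41]×[0,45]: [(0, 0) (41, 0) (41, 45) (0, 45)]
2. ⊥bis P6·P0 via (22.175,39.265): [(0, 0) (16.2599, 0) (23.039, 45) (0, 45)]  |A|=884.2234
3. ⊥bis P6·P1 via (13.1,42.1): [(0, 0) (16.2599, 0) (17.5019, 8.2445) (12.7229, 45) (0, 45)]  |A|=694.6382
4. ⊥bis P6·P2 via (11.705,28.78): [(0, 25.2287) (14.7132, 29.6927) (12.7229, 45) (0, 45)]  |A|=242.8266
5. ⊥bis P6·P3 via (16.73,41.51): [(0, 25.2287) (14.7132, 29.6927) (12.7229, 45) (0, 45)]  |A|=242.8266
6. ⊥bis P6·P4 via (7.295,29): [(0, 29.3377) (11.7503, 28.7937) (14.7132, 29.6927) (12.7229, 45) (0, 45)]  |A|=218.6854
7. ⊥bis P6·P5 via (15.825,25.26): [(0, 29.3377) (11.7503, 28.7937) (14.7132, 29.6927) (12.7229, 45) (0, 45)]  |A|=218.6854
8. canonical 5-gon: [(0, 29.3377) (11.7503, 28.7937) (14.7132, 29.6927) (12.7229, 45) (0, 45)]
9. shoelace: 218.6854

Area of P6's cell: 218.6854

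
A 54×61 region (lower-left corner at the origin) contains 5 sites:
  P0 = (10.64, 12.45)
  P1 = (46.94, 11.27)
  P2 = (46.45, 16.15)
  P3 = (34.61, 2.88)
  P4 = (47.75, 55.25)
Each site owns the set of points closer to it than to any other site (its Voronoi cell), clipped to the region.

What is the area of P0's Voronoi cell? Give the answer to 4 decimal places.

Area of P0's cell: 1214.3844

1. box [0,54]×[0,61]: [(0, 0) (54, 0) (54, 61) (0, 61)]
2. ⊥bis P0·P1 via (28.79,11.86): [(0, 0) (28.4045, 0) (30.3874, 61) (0, 61)]  |A|=1793.1516
3. ⊥bis P0·P2 via (28.545,14.3): [(0, 0) (28.4045, 0) (28.7917, 11.9123) (23.7198, 61) (0, 61)]  |A|=1629.5037
4. ⊥bis P0·P3 via (22.625,7.665): [(0, 0) (19.5648, 0) (27.8725, 20.8085) (23.7198, 61) (0, 61)]  |A|=1530.336
5. ⊥bis P0·P4 via (29.195,33.85): [(0, 59.1637) (0, 0) (19.5648, 0) (27.8725, 20.8085) (26.2623, 36.3928)]  |A|=1214.3844
6. canonical 5-gon: [(0, 59.1637) (0, 0) (19.5648, 0) (27.8725, 20.8085) (26.2623, 36.3928)]
7. shoelace: 1214.3844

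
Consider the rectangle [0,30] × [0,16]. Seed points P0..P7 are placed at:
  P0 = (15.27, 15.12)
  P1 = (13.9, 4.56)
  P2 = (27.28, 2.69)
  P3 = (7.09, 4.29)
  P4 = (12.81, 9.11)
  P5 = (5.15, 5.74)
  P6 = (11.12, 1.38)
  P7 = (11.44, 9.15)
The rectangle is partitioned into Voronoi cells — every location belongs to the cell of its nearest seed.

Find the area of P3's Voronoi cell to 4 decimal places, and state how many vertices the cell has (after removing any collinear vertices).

1. box [0,30]×[0,16]: [(0, 0) (30, 0) (30, 16) (0, 16)]
2. ⊥bis P3·P0 via (11.18,9.705): [(0, 0) (24.029, 0) (2.8457, 16) (0, 16)]  |A|=214.9977
3. ⊥bis P3·P1 via (10.495,4.425): [(0, 0) (10.6704, 0) (10.2581, 10.4014) (2.8457, 16) (0, 16)]  |A|=145.5239
4. ⊥bis P3·P2 via (17.185,3.49): [(0, 0) (10.6704, 0) (10.2581, 10.4014) (2.8457, 16) (0, 16)]  |A|=145.5239
5. ⊥bis P3·P4 via (9.95,6.7): [(0, 0) (10.6704, 0) (10.4273, 6.1336) (2.1133, 16) (0, 16)]  |A|=126.5676
6. ⊥bis P3·P5 via (6.12,5.015): [(2.3717, 0) (10.6704, 0) (10.4273, 6.1336) (8.5877, 8.3166)]  |A|=39.885
7. ⊥bis P3·P6 via (9.105,2.835): [(2.3717, 0) (7.0579, 0) (10.4824, 4.7425) (10.4273, 6.1336) (8.5877, 8.3166)]  |A|=31.3187
8. ⊥bis P3·P7 via (9.265,6.72): [(8.1442, 7.7232) (2.3717, 0) (7.0579, 0) (10.4824, 4.7425) (10.4459, 5.663)]  |A|=29.7663
9. canonical 5-gon: [(8.1442, 7.7232) (2.3717, 0) (7.0579, 0) (10.4824, 4.7425) (10.4459, 5.663)]
10. shoelace: 29.7663

Area of P3's cell: 29.7663 (5 vertices)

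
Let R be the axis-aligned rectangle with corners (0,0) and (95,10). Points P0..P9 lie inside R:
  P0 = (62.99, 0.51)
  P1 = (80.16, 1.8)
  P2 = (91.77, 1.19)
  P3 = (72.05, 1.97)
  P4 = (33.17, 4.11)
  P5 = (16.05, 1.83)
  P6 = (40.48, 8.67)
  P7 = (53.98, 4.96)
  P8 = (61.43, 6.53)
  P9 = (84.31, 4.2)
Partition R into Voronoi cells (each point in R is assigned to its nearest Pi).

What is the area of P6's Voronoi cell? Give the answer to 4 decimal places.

Area of P6's cell: 90.3912

1. box [0,95]×[0,10]: [(0, 0) (95, 0) (95, 10) (0, 10)]
2. ⊥bis P6·P0 via (51.735,4.59): [(0, 0) (50.0711, 0) (53.6962, 10) (0, 10)]  |A|=518.8363
3. ⊥bis P6·P1 via (60.32,5.235): [(0, 0) (50.0711, 0) (53.6962, 10) (0, 10)]  |A|=518.8363
4. ⊥bis P6·P2 via (66.125,4.93): [(0, 0) (50.0711, 0) (53.6962, 10) (0, 10)]  |A|=518.8363
5. ⊥bis P6·P3 via (56.265,5.32): [(0, 0) (50.0711, 0) (53.6962, 10) (0, 10)]  |A|=518.8363
6. ⊥bis P6·P4 via (36.825,6.39): [(40.8111, 0) (50.0711, 0) (53.6962, 10) (34.5731, 10)]  |A|=141.9154
7. ⊥bis P6·P5 via (28.265,5.25): [(40.8111, 0) (50.0711, 0) (53.6962, 10) (34.5731, 10)]  |A|=141.9154
8. ⊥bis P6·P7 via (47.23,6.815): [(40.8111, 0) (45.3571, 0) (48.1053, 10) (34.5731, 10)]  |A|=90.3912
9. ⊥bis P6·P8 via (50.955,7.6): [(40.8111, 0) (45.3571, 0) (48.1053, 10) (34.5731, 10)]  |A|=90.3912
10. ⊥bis P6·P9 via (62.395,6.435): [(40.8111, 0) (45.3571, 0) (48.1053, 10) (34.5731, 10)]  |A|=90.3912
11. canonical 4-gon: [(40.8111, 0) (45.3571, 0) (48.1053, 10) (34.5731, 10)]
12. shoelace: 90.3912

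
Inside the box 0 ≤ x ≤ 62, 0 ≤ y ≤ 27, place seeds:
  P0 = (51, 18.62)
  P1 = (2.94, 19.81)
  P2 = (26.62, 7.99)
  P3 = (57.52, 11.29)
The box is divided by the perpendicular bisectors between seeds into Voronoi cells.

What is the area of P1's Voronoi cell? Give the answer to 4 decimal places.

1. box [0,62]×[0,27]: [(0, 0) (62, 0) (62, 27) (0, 27)]
2. ⊥bis P1·P0 via (26.97,19.215): [(0, 0) (26.4942, 0) (27.1628, 27) (0, 27)]  |A|=724.3693
3. ⊥bis P1·P2 via (14.78,13.9): [(0, 0) (7.8417, 0) (21.3189, 27) (0, 27)]  |A|=393.6691
4. ⊥bis P1·P3 via (30.23,15.55): [(0, 0) (7.8417, 0) (21.3189, 27) (0, 27)]  |A|=393.6691
5. canonical 4-gon: [(0, 0) (7.8417, 0) (21.3189, 27) (0, 27)]
6. shoelace: 393.6691

Area of P1's cell: 393.6691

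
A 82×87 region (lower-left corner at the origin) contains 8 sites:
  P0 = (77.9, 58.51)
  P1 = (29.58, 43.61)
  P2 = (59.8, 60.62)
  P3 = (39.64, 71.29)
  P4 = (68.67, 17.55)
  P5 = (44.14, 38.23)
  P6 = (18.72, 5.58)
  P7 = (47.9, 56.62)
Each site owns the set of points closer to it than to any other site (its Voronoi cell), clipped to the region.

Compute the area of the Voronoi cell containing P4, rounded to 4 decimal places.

1. box [0,82]×[0,87]: [(0, 0) (82, 0) (82, 87) (0, 87)]
2. ⊥bis P4·P0 via (73.285,38.03): [(0, 54.5442) (0, 0) (82, 0) (82, 36.0661)]  |A|=3715.0231
3. ⊥bis P4·P1 via (49.125,30.58): [(56.5985, 41.7902) (28.7383, 0) (82, 0) (82, 36.0661)]  |A|=1570.9752
4. ⊥bis P4·P2 via (64.235,39.085): [(66.5173, 39.555) (53.2927, 36.8315) (28.7383, 0) (82, 0) (82, 36.0661)]  |A|=1542.6884
5. ⊥bis P4·P3 via (54.155,44.42): [(66.5173, 39.555) (53.2927, 36.8315) (28.7383, 0) (82, 0) (82, 36.0661)]  |A|=1542.6884
6. ⊥bis P4·P5 via (56.405,27.89): [(66.5173, 39.555) (66.1808, 39.4857) (32.8924, 0) (82, 0) (82, 36.0661)]  |A|=1255.9186
7. ⊥bis P4·P6 via (43.695,11.565): [(66.5173, 39.555) (66.1808, 39.4857) (43.462, 12.5374) (46.4664, 0) (82, 0) (82, 36.0661)]  |A|=1170.8269
8. ⊥bis P4·P7 via (58.285,37.085): [(66.5173, 39.555) (66.1808, 39.4857) (43.462, 12.5374) (46.4664, 0) (82, 0) (82, 36.0661)]  |A|=1170.8269
9. canonical 6-gon: [(66.5173, 39.555) (66.1808, 39.4857) (43.462, 12.5374) (46.4664, 0) (82, 0) (82, 36.0661)]
10. shoelace: 1170.8269

Area of P4's cell: 1170.8269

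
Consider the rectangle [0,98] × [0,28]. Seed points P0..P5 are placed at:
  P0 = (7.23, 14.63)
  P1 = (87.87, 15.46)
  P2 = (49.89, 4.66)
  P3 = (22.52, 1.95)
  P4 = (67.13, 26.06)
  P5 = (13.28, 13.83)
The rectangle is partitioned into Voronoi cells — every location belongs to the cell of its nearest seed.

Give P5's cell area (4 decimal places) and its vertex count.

1. box [0,98]×[0,28]: [(0, 0) (98, 0) (98, 28) (0, 28)]
2. ⊥bis P5·P0 via (10.255,14.23): [(8.3733, 0) (98, 0) (98, 28) (12.0758, 28)]  |A|=2457.7116
3. ⊥bis P5·P1 via (50.575,14.645): [(8.3733, 0) (50.895, 0) (50.2832, 28) (12.0758, 28)]  |A|=1130.2062
4. ⊥bis P5·P2 via (31.585,9.245): [(8.3733, 0) (29.2693, 0) (36.2827, 28) (12.0758, 28)]  |A|=631.4402
5. ⊥bis P5·P3 via (17.9,7.89): [(8.4442, 0.5355) (34.4746, 20.7814) (36.2827, 28) (12.0758, 28)]  |A|=408.0645
6. ⊥bis P5·P4 via (40.205,19.945): [(8.4442, 0.5355) (34.4746, 20.7814) (36.2827, 28) (12.0758, 28)]  |A|=408.0645
7. canonical 4-gon: [(8.4442, 0.5355) (34.4746, 20.7814) (36.2827, 28) (12.0758, 28)]
8. shoelace: 408.0645

Area of P5's cell: 408.0645 (4 vertices)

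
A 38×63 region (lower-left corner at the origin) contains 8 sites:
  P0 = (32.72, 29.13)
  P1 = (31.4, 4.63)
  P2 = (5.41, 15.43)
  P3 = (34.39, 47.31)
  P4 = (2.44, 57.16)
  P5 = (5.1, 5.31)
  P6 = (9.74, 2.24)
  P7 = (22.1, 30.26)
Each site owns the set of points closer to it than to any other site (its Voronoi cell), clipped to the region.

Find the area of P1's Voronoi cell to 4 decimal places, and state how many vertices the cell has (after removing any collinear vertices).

1. box [0,38]×[0,63]: [(0, 0) (38, 0) (38, 63) (0, 63)]
2. ⊥bis P1·P0 via (32.06,16.88): [(0, 18.6073) (0, 0) (38, 0) (38, 16.56)]  |A|=668.1784
3. ⊥bis P1·P2 via (18.405,10.03): [(21.4882, 17.4496) (14.2371, 0) (38, 0) (38, 16.56)]  |A|=344.0442
4. ⊥bis P1·P3 via (32.895,25.97): [(21.4882, 17.4496) (14.2371, 0) (38, 0) (38, 16.56)]  |A|=344.0442
5. ⊥bis P1·P4 via (16.92,30.895): [(21.4882, 17.4496) (14.2371, 0) (38, 0) (38, 16.56)]  |A|=344.0442
6. ⊥bis P1·P5 via (18.25,4.97): [(21.4882, 17.4496) (18.3792, 9.968) (18.1215, 0) (38, 0) (38, 16.56)]  |A|=324.6843
7. ⊥bis P1·P6 via (20.57,3.435): [(21.4882, 17.4496) (19.5407, 12.7631) (20.949, 0) (38, 0) (38, 16.56)]  |A|=301.2116
8. ⊥bis P1·P7 via (26.75,17.445): [(26.0807, 17.2021) (20.5517, 15.1959) (19.5407, 12.7631) (20.949, 0) (38, 0) (38, 16.56)]  |A|=295.9207
9. canonical 6-gon: [(26.0807, 17.2021) (20.5517, 15.1959) (19.5407, 12.7631) (20.949, 0) (38, 0) (38, 16.56)]
10. shoelace: 295.9207

Area of P1's cell: 295.9207 (6 vertices)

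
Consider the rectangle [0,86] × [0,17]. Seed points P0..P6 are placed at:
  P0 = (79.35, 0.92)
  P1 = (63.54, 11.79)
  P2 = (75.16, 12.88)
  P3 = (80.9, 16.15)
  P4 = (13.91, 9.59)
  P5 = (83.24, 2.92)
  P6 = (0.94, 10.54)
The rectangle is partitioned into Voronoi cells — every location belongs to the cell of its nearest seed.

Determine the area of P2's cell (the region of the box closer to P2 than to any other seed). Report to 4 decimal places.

Area of P2's cell: 105.8075

1. box [0,86]×[0,17]: [(0, 0) (86, 0) (86, 17) (0, 17)]
2. ⊥bis P2·P0 via (77.255,6.9): [(0, 0) (57.5595, 0) (86, 9.9637) (86, 17) (0, 17)]  |A|=1320.3142
3. ⊥bis P2·P1 via (69.35,12.335): [(70.0951, 4.3916) (86, 9.9637) (86, 17) (68.9124, 17)]  |A|=163.6792
4. ⊥bis P2·P3 via (78.03,14.515): [(70.0951, 4.3916) (81.5175, 8.3933) (76.6143, 17) (68.9124, 17)]  |A|=107.519
5. ⊥bis P2·P4 via (44.535,11.235): [(70.0951, 4.3916) (81.5175, 8.3933) (76.6143, 17) (68.9124, 17)]  |A|=107.519
6. ⊥bis P2·P5 via (79.2,7.9): [(70.0951, 4.3916) (78.5088, 7.3392) (80.9772, 9.3417) (76.6143, 17) (68.9124, 17)]  |A|=105.8075
7. ⊥bis P2·P6 via (38.05,11.71): [(70.0951, 4.3916) (78.5088, 7.3392) (80.9772, 9.3417) (76.6143, 17) (68.9124, 17)]  |A|=105.8075
8. canonical 5-gon: [(70.0951, 4.3916) (78.5088, 7.3392) (80.9772, 9.3417) (76.6143, 17) (68.9124, 17)]
9. shoelace: 105.8075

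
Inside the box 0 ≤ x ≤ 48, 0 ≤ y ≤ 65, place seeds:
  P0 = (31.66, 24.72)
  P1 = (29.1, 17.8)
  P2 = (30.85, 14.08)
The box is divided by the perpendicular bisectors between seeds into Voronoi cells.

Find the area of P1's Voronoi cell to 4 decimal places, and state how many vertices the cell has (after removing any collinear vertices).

1. box [0,48]×[0,65]: [(0, 0) (48, 0) (48, 65) (0, 65)]
2. ⊥bis P1·P0 via (30.38,21.26): [(0, 32.4988) (0, 0) (48, 0) (48, 14.7416)]  |A|=1133.7711
3. ⊥bis P1·P2 via (29.975,15.94): [(36.4838, 19.0019) (0, 32.4988) (0, 1.8389)]  |A|=559.2966
4. canonical 3-gon: [(36.4838, 19.0019) (0, 32.4988) (0, 1.8389)]
5. shoelace: 559.2966

Area of P1's cell: 559.2966 (3 vertices)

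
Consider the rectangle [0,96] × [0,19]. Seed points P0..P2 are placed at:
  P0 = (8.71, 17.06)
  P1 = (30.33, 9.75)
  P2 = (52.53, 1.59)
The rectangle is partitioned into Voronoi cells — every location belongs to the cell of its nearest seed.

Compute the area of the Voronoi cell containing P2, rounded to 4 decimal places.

1. box [0,96]×[0,19]: [(0, 0) (96, 0) (96, 19) (0, 19)]
2. ⊥bis P2·P0 via (30.62,9.325): [(27.3279, 0) (96, 0) (96, 19) (34.0356, 19)]  |A|=1241.0462
3. ⊥bis P2·P1 via (41.43,5.67): [(39.3459, 0) (96, 0) (96, 19) (46.3297, 19)]  |A|=1010.0821
4. canonical 4-gon: [(39.3459, 0) (96, 0) (96, 19) (46.3297, 19)]
5. shoelace: 1010.0821

Area of P2's cell: 1010.0821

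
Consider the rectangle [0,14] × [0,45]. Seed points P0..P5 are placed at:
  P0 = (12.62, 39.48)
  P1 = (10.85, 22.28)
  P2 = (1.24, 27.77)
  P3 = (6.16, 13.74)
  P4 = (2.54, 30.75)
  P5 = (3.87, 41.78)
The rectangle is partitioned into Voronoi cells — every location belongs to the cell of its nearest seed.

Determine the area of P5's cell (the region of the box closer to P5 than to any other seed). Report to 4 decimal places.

1. box [0,14]×[0,45]: [(0, 0) (14, 0) (14, 45) (0, 45)]
2. ⊥bis P5·P0 via (8.245,40.63): [(0, 9.2632) (9.3937, 45) (0, 45)]  |A|=167.8504
3. ⊥bis P5·P1 via (7.36,32.03): [(0, 29.3955) (5.8416, 31.4865) (9.3937, 45) (0, 45)]  |A|=109.0482
4. ⊥bis P5·P2 via (2.555,34.775): [(0, 35.2546) (6.5108, 34.0324) (9.3937, 45) (0, 45)]  |A|=83.238
5. ⊥bis P5·P3 via (5.015,27.76): [(0, 35.2546) (6.5108, 34.0324) (9.3937, 45) (0, 45)]  |A|=83.238
6. ⊥bis P5·P4 via (3.205,36.265): [(0, 36.6515) (6.978, 35.81) (9.3937, 45) (0, 45)]  |A|=72.292
7. canonical 4-gon: [(0, 36.6515) (6.978, 35.81) (9.3937, 45) (0, 45)]
8. shoelace: 72.292

Area of P5's cell: 72.2920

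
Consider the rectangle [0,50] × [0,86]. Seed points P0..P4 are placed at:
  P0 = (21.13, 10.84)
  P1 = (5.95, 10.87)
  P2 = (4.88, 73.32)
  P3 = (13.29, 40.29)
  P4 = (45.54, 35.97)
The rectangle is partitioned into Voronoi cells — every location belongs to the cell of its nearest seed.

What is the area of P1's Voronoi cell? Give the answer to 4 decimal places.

Area of P1's cell: 356.0510

1. box [0,50]×[0,86]: [(0, 0) (50, 0) (50, 86) (0, 86)]
2. ⊥bis P1·P0 via (13.54,10.855): [(0, 0) (13.5185, 0) (13.6885, 86) (0, 86)]  |A|=1169.9034
3. ⊥bis P1·P2 via (5.415,42.095): [(0, 42.0022) (0, 0) (13.5185, 0) (13.602, 42.2353)]  |A|=571.1372
4. ⊥bis P1·P3 via (9.62,25.58): [(0, 27.9801) (0, 0) (13.5185, 0) (13.5672, 24.5952)]  |A|=356.051
5. ⊥bis P1·P4 via (25.745,23.42): [(0, 27.9801) (0, 0) (13.5185, 0) (13.5672, 24.5952)]  |A|=356.051
6. canonical 4-gon: [(0, 27.9801) (0, 0) (13.5185, 0) (13.5672, 24.5952)]
7. shoelace: 356.051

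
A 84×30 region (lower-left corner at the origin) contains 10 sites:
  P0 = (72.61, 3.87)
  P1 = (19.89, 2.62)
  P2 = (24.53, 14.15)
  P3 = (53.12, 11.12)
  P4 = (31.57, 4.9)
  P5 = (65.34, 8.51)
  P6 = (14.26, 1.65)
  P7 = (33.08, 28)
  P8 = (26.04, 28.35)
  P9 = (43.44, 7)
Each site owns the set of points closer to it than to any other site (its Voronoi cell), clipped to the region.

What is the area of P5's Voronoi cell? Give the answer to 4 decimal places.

Area of P5's cell: 427.7906

1. box [0,84]×[0,30]: [(0, 0) (84, 0) (84, 30) (0, 30)]
2. ⊥bis P5·P0 via (68.975,6.19): [(0, 0) (65.0243, 0) (84, 29.7313) (84, 30) (0, 30)]  |A|=2237.9136
3. ⊥bis P5·P1 via (42.615,5.565): [(43.3362, 0) (65.0243, 0) (84, 29.7313) (84, 30) (39.4484, 30)]  |A|=996.1449
4. ⊥bis P5·P2 via (44.935,11.33): [(43.3692, 0) (65.0243, 0) (84, 29.7313) (84, 30) (47.5152, 30)]  |A|=874.6476
5. ⊥bis P5·P3 via (59.23,9.815): [(57.1337, 0) (65.0243, 0) (84, 29.7313) (84, 30) (63.5412, 30)]  |A|=427.7906
6. ⊥bis P5·P4 via (48.455,6.705): [(57.1337, 0) (65.0243, 0) (84, 29.7313) (84, 30) (63.5412, 30)]  |A|=427.7906
7. ⊥bis P5·P6 via (39.8,5.08): [(57.1337, 0) (65.0243, 0) (84, 29.7313) (84, 30) (63.5412, 30)]  |A|=427.7906
8. ⊥bis P5·P7 via (49.21,18.255): [(57.1337, 0) (65.0243, 0) (84, 29.7313) (84, 30) (63.5412, 30)]  |A|=427.7906
9. ⊥bis P5·P8 via (45.69,18.43): [(57.1337, 0) (65.0243, 0) (84, 29.7313) (84, 30) (63.5412, 30)]  |A|=427.7906
10. ⊥bis P5·P9 via (54.39,7.755): [(57.1337, 0) (65.0243, 0) (84, 29.7313) (84, 30) (63.5412, 30)]  |A|=427.7906
11. canonical 5-gon: [(57.1337, 0) (65.0243, 0) (84, 29.7313) (84, 30) (63.5412, 30)]
12. shoelace: 427.7906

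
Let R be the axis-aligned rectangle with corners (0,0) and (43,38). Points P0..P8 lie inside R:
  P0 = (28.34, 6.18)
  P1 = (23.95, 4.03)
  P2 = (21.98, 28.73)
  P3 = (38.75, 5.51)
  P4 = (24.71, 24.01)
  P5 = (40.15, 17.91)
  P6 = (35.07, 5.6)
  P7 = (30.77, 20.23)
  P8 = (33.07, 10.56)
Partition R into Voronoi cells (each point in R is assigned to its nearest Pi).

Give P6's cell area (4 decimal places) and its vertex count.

1. box [0,43]×[0,38]: [(0, 0) (43, 0) (43, 38) (0, 38)]
2. ⊥bis P6·P0 via (31.705,5.89): [(31.1974, 0) (43, 0) (43, 38) (34.4723, 38)]  |A|=386.2762
3. ⊥bis P6·P1 via (29.51,4.815): [(31.1974, 0) (43, 0) (43, 38) (34.4723, 38)]  |A|=386.2762
4. ⊥bis P6·P2 via (28.525,17.165): [(32.8896, 19.635) (31.1974, 0) (43, 0) (43, 25.3569)]  |A|=244.0568
5. ⊥bis P6·P3 via (36.91,5.555): [(37.3156, 22.1399) (32.8896, 19.635) (31.1974, 0) (36.7741, 0)]  |A|=103.0678
6. ⊥bis P6·P4 via (29.89,14.805): [(37.2373, 18.9396) (32.605, 16.3328) (31.1974, 0) (36.7741, 0)]  |A|=88.8059
7. ⊥bis P6·P5 via (37.61,11.755): [(37.0671, 11.979) (32.3959, 13.9067) (31.1974, 0) (36.7741, 0)]  |A|=67.0379
8. ⊥bis P6·P7 via (32.92,12.915): [(37.0671, 11.979) (34.0174, 13.2376) (32.2946, 12.7312) (31.1974, 0) (36.7741, 0)]  |A|=66.0509
9. ⊥bis P6·P8 via (34.07,8.08): [(37.0007, 9.2617) (31.8154, 7.1709) (31.1974, 0) (36.7741, 0)]  |A|=43.7705
10. canonical 4-gon: [(37.0007, 9.2617) (31.8154, 7.1709) (31.1974, 0) (36.7741, 0)]
11. shoelace: 43.7705

Area of P6's cell: 43.7705 (4 vertices)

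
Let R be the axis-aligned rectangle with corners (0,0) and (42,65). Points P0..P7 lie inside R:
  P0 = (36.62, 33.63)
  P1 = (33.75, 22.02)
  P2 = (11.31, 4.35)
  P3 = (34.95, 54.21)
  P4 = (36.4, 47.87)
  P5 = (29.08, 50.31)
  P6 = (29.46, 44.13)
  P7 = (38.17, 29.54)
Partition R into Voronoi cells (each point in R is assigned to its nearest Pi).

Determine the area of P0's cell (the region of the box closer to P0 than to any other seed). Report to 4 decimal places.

Area of P0's cell: 136.9782

1. box [0,42]×[0,65]: [(0, 0) (42, 0) (42, 65) (0, 65)]
2. ⊥bis P0·P1 via (35.185,27.825): [(0, 36.5228) (42, 26.1403) (42, 65) (0, 65)]  |A|=1414.0752
3. ⊥bis P0·P2 via (23.965,18.99): [(0, 39.7056) (5.1569, 35.248) (42, 26.1403) (42, 65) (0, 65)]  |A|=1405.8683
4. ⊥bis P0·P3 via (35.785,43.92): [(0, 41.0162) (0, 39.7056) (5.1569, 35.248) (42, 26.1403) (42, 44.4243)]  |A|=470.1186
5. ⊥bis P0·P4 via (36.51,40.75): [(0, 40.1859) (0, 39.7056) (5.1569, 35.248) (42, 26.1403) (42, 40.8348)]  |A|=377.3043
6. ⊥bis P0·P5 via (32.85,41.97): [(29.9261, 40.6483) (13.4464, 33.1988) (42, 26.1403) (42, 40.8348)]  |A|=253.2257
7. ⊥bis P0·P6 via (33.04,38.88): [(35.7654, 40.7385) (21.7122, 31.1555) (42, 26.1403) (42, 40.8348)]  |A|=178.2558
8. ⊥bis P0·P7 via (37.395,31.585): [(35.7654, 40.7385) (21.7122, 31.1555) (30.5178, 28.9787) (42, 33.3302) (42, 40.8348)]  |A|=136.9782
9. canonical 5-gon: [(35.7654, 40.7385) (21.7122, 31.1555) (30.5178, 28.9787) (42, 33.3302) (42, 40.8348)]
10. shoelace: 136.9782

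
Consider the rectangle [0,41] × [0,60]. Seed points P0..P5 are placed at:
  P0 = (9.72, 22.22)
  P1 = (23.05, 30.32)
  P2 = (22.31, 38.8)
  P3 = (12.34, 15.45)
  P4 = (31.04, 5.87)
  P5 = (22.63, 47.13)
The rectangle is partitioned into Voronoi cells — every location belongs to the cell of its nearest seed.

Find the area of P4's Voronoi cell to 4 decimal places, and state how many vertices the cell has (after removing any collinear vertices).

1. box [0,41]×[0,60]: [(0, 0) (41, 0) (41, 60) (0, 60)]
2. ⊥bis P4·P0 via (20.38,14.045): [(9.6091, 0) (41, 0) (41, 40.933)]  |A|=642.4616
3. ⊥bis P4·P1 via (27.045,18.095): [(22.2957, 16.543) (9.6091, 0) (41, 0) (41, 22.6553)]  |A|=471.5261
4. ⊥bis P4·P2 via (26.675,22.335): [(22.2957, 16.543) (9.6091, 0) (41, 0) (41, 22.6553)]  |A|=471.5261
5. ⊥bis P4·P3 via (21.69,10.66): [(25.1881, 17.4882) (16.2289, 0) (41, 0) (41, 22.6553)]  |A|=395.7131
6. ⊥bis P4·P5 via (26.835,26.5): [(25.1881, 17.4882) (16.2289, 0) (41, 0) (41, 22.6553)]  |A|=395.7131
7. canonical 4-gon: [(25.1881, 17.4882) (16.2289, 0) (41, 0) (41, 22.6553)]
8. shoelace: 395.7131

Area of P4's cell: 395.7131 (4 vertices)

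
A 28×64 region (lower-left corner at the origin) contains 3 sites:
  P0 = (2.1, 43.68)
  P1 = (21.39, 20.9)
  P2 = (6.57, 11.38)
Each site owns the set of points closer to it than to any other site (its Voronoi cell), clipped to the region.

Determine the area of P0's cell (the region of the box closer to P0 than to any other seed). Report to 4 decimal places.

1. box [0,28]×[0,64]: [(0, 0) (28, 0) (28, 64) (0, 64)]
2. ⊥bis P0·P1 via (11.745,32.29): [(0, 22.3444) (28, 46.0547) (28, 64) (0, 64)]  |A|=834.4133
3. ⊥bis P0·P2 via (4.335,27.53): [(0, 26.9301) (6.4733, 27.8259) (28, 46.0547) (28, 64) (0, 64)]  |A|=819.5712
4. canonical 5-gon: [(0, 26.9301) (6.4733, 27.8259) (28, 46.0547) (28, 64) (0, 64)]
5. shoelace: 819.5712

Area of P0's cell: 819.5712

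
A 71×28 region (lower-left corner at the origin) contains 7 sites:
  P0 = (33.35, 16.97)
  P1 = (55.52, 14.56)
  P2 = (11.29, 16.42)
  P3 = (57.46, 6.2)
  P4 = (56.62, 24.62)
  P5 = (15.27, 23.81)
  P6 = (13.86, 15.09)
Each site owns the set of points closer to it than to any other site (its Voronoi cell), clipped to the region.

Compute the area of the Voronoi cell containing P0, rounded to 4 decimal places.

1. box [0,71]×[0,28]: [(0, 0) (71, 0) (71, 28) (0, 28)]
2. ⊥bis P0·P1 via (44.435,15.765): [(0, 0) (42.7213, 0) (45.765, 28) (0, 28)]  |A|=1238.8078
3. ⊥bis P0·P2 via (22.32,16.695): [(22.7362, 0) (42.7213, 0) (45.765, 28) (22.0381, 28)]  |A|=611.9664
4. ⊥bis P0·P3 via (45.405,11.585): [(22.7362, 0) (40.23, 0) (43.5225, 7.3708) (45.765, 28) (22.0381, 28)]  |A|=602.7849
5. ⊥bis P0·P4 via (44.985,20.795): [(22.7362, 0) (40.23, 0) (43.5225, 7.3708) (44.9826, 20.8023) (42.6164, 28) (22.0381, 28)]  |A|=591.4535
6. ⊥bis P0·P5 via (24.31,20.39): [(22.3566, 15.2267) (22.7362, 0) (40.23, 0) (43.5225, 7.3708) (44.9826, 20.8023) (42.6164, 28) (27.189, 28)]  |A|=558.5566
7. ⊥bis P0·P6 via (23.605,16.03): [(23.4131, 18.0193) (25.1512, 0) (40.23, 0) (43.5225, 7.3708) (44.9826, 20.8023) (42.6164, 28) (27.189, 28)]  |A|=528.2246
8. canonical 7-gon: [(23.4131, 18.0193) (25.1512, 0) (40.23, 0) (43.5225, 7.3708) (44.9826, 20.8023) (42.6164, 28) (27.189, 28)]
9. shoelace: 528.2246

Area of P0's cell: 528.2246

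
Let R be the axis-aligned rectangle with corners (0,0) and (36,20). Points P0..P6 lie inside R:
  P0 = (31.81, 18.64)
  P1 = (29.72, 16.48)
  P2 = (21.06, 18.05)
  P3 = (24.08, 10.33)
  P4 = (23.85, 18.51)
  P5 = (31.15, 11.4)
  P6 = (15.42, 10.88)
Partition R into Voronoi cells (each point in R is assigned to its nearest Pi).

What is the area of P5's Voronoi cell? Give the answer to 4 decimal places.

1. box [0,36]×[0,20]: [(0, 0) (36, 0) (36, 20) (0, 20)]
2. ⊥bis P5·P0 via (31.48,15.02): [(0, 17.8897) (0, 0) (36, 0) (36, 14.608)]  |A|=584.9582
3. ⊥bis P5·P1 via (30.435,13.94): [(33.5887, 14.8278) (0, 5.3727) (0, 0) (36, 0) (36, 14.608)]  |A|=374.7421
4. ⊥bis P5·P2 via (26.105,14.725): [(33.5887, 14.8278) (24.4835, 12.2647) (16.4002, 0) (36, 0) (36, 14.608)]  |A|=208.3997
5. ⊥bis P5·P3 via (27.615,10.865): [(33.5887, 14.8278) (27.2839, 13.053) (29.2593, 0) (36, 0) (36, 14.608)]  |A|=110.4879
6. ⊥bis P5·P4 via (27.5,14.955): [(33.5887, 14.8278) (27.2839, 13.053) (29.2593, 0) (36, 0) (36, 14.608)]  |A|=110.4879
7. ⊥bis P5·P6 via (23.285,11.14): [(33.5887, 14.8278) (27.2839, 13.053) (29.2593, 0) (36, 0) (36, 14.608)]  |A|=110.4879
8. canonical 5-gon: [(33.5887, 14.8278) (27.2839, 13.053) (29.2593, 0) (36, 0) (36, 14.608)]
9. shoelace: 110.4879

Area of P5's cell: 110.4879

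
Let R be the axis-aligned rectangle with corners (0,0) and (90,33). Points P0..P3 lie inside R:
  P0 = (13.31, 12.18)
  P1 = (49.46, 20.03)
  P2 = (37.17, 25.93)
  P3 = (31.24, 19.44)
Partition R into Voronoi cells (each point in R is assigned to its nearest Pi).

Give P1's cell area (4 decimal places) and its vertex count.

1. box [0,90]×[0,33]: [(0, 0) (90, 0) (90, 33) (0, 33)]
2. ⊥bis P1·P0 via (31.385,16.105): [(34.8822, 0) (90, 0) (90, 33) (27.7162, 33)]  |A|=1937.1256
3. ⊥bis P1·P2 via (43.315,22.98): [(34.0727, 3.7278) (34.8822, 0) (90, 0) (90, 33) (48.1253, 33)]  |A|=1638.4176
4. ⊥bis P1·P3 via (40.35,19.735): [(40.4389, 16.989) (40.9891, 0) (90, 0) (90, 33) (48.1253, 33)]  |A|=1569.3095
5. canonical 5-gon: [(40.4389, 16.989) (40.9891, 0) (90, 0) (90, 33) (48.1253, 33)]
6. shoelace: 1569.3095

Area of P1's cell: 1569.3095 (5 vertices)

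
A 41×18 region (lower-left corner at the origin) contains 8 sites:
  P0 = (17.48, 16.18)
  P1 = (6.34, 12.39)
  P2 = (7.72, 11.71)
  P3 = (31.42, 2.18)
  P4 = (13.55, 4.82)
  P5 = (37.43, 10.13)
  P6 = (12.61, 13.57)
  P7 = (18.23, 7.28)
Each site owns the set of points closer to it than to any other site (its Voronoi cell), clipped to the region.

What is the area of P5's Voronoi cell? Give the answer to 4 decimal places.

1. box [0,41]×[0,18]: [(0, 0) (41, 0) (41, 18) (0, 18)]
2. ⊥bis P5·P0 via (27.455,13.155): [(23.4656, 0) (41, 0) (41, 18) (28.9243, 18)]  |A|=266.4907
3. ⊥bis P5·P1 via (21.885,11.26): [(23.4656, 0) (41, 0) (41, 18) (28.9243, 18)]  |A|=266.4907
4. ⊥bis P5·P2 via (22.575,10.92): [(23.4656, 0) (41, 0) (41, 18) (28.9243, 18)]  |A|=266.4907
5. ⊥bis P5·P3 via (34.425,6.155): [(27.028, 11.7469) (41, 1.1845) (41, 18) (28.9243, 18)]  |A|=155.2284
6. ⊥bis P5·P4 via (25.49,7.475): [(27.028, 11.7469) (41, 1.1845) (41, 18) (28.9243, 18)]  |A|=155.2284
7. ⊥bis P5·P6 via (25.02,11.85): [(27.028, 11.7469) (41, 1.1845) (41, 18) (28.9243, 18)]  |A|=155.2284
8. ⊥bis P5·P7 via (27.83,8.705): [(27.2633, 12.5228) (27.4228, 11.4485) (41, 1.1845) (41, 18) (28.9243, 18)]  |A|=155.0401
9. canonical 5-gon: [(27.2633, 12.5228) (27.4228, 11.4485) (41, 1.1845) (41, 18) (28.9243, 18)]
10. shoelace: 155.0401

Area of P5's cell: 155.0401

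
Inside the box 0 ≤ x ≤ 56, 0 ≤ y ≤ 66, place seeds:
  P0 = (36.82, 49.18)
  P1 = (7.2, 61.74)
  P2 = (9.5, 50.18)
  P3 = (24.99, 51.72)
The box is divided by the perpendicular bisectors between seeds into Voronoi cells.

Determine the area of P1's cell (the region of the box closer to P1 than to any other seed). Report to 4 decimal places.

Area of P1's cell: 186.5743

1. box [0,56]×[0,66]: [(0, 0) (56, 0) (56, 66) (0, 66)]
2. ⊥bis P1·P0 via (22.01,55.46): [(0, 3.5543) (26.4794, 66) (0, 66)]  |A|=826.7617
3. ⊥bis P1·P2 via (8.35,55.96): [(0, 54.2987) (23.5002, 58.9743) (26.4794, 66) (0, 66)]  |A|=230.5097
4. ⊥bis P1·P3 via (16.095,56.73): [(0, 54.2987) (16.584, 57.5983) (21.3162, 66) (0, 66)]  |A|=186.5743
5. canonical 4-gon: [(0, 54.2987) (16.584, 57.5983) (21.3162, 66) (0, 66)]
6. shoelace: 186.5743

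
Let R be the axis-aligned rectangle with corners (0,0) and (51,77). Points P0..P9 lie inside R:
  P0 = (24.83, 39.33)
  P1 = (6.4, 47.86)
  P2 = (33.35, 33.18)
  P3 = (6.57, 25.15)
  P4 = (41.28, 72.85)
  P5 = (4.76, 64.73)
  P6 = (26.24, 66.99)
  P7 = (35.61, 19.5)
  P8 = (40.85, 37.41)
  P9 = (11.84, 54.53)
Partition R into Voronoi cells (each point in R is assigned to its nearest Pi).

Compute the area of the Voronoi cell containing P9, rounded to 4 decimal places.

1. box [0,51]×[0,77]: [(0, 0) (51, 0) (51, 77) (0, 77)]
2. ⊥bis P9·P0 via (18.335,46.93): [(0, 31.2608) (51, 74.8457) (51, 77) (0, 77)]  |A|=1221.2844
3. ⊥bis P9·P1 via (9.12,51.195): [(0, 58.6332) (16.3887, 45.2667) (51, 74.8457) (51, 77) (0, 77)]  |A|=996.9853
4. ⊥bis P9·P2 via (22.595,43.855): [(0, 58.6332) (16.3887, 45.2667) (51, 74.8457) (51, 77) (0, 77)]  |A|=996.9853
5. ⊥bis P9·P3 via (9.205,39.84): [(0, 58.6332) (16.3887, 45.2667) (51, 74.8457) (51, 77) (0, 77)]  |A|=996.9853
6. ⊥bis P9·P4 via (26.56,63.69): [(0, 58.6332) (16.3887, 45.2667) (30.5131, 57.3375) (18.2774, 77) (0, 77)]  |A|=653.2129
7. ⊥bis P9·P5 via (8.3,59.63): [(3.1558, 56.0593) (16.3887, 45.2667) (30.5131, 57.3375) (22.8163, 69.706)]  |A|=330.1891
8. ⊥bis P9·P6 via (19.04,60.76): [(15.6208, 64.7115) (3.1558, 56.0593) (16.3887, 45.2667) (25.6199, 53.1557)]  |A|=217.2898
9. ⊥bis P9·P7 via (23.725,37.015): [(15.6208, 64.7115) (3.1558, 56.0593) (16.3887, 45.2667) (25.6199, 53.1557)]  |A|=217.2898
10. ⊥bis P9·P8 via (26.345,45.97): [(15.6208, 64.7115) (3.1558, 56.0593) (16.3887, 45.2667) (25.6199, 53.1557)]  |A|=217.2898
11. canonical 4-gon: [(15.6208, 64.7115) (3.1558, 56.0593) (16.3887, 45.2667) (25.6199, 53.1557)]
12. shoelace: 217.2898

Area of P9's cell: 217.2898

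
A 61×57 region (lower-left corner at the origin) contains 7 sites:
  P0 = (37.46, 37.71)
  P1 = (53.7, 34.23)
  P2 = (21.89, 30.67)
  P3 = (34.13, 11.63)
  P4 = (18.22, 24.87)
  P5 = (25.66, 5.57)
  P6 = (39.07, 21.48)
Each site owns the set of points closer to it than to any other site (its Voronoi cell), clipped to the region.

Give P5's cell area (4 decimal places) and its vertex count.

1. box [0,61]×[0,57]: [(0, 0) (61, 0) (61, 57) (0, 57)]
2. ⊥bis P5·P0 via (31.56,21.64): [(0, 33.2271) (0, 0) (61, 0) (61, 10.8313)]  |A|=1343.7795
3. ⊥bis P5·P1 via (39.68,19.9): [(41.7107, 17.9132) (0, 33.2271) (0, 0) (60.02, 0)]  |A|=1230.5381
4. ⊥bis P5·P2 via (23.775,18.12): [(41.7107, 17.9132) (36.1038, 19.9718) (0, 14.549) (0, 0) (60.02, 0)]  |A|=893.364
5. ⊥bis P5·P3 via (29.895,8.6): [(23.1508, 18.0263) (0, 14.549) (0, 0) (36.048, 0)]  |A|=493.3161
6. ⊥bis P5·P4 via (21.94,15.22): [(24.4628, 16.1925) (0, 6.7623) (0, 0) (36.048, 0)]  |A|=374.5665
7. ⊥bis P5·P6 via (32.365,13.525): [(24.4628, 16.1925) (0, 6.7623) (0, 0) (36.048, 0)]  |A|=374.5665
8. canonical 4-gon: [(24.4628, 16.1925) (0, 6.7623) (0, 0) (36.048, 0)]
9. shoelace: 374.5665

Area of P5's cell: 374.5665 (4 vertices)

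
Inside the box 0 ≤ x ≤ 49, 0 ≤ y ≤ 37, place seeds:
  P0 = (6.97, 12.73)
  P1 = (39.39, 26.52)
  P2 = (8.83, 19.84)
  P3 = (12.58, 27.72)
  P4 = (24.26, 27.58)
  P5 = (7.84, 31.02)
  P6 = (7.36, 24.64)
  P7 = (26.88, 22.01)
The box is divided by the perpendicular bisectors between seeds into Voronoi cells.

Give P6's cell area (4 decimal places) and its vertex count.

Area of P6's cell: 69.3516 (4 vertices)

1. box [0,49]×[0,37]: [(0, 0) (49, 0) (49, 37) (0, 37)]
2. ⊥bis P6·P0 via (7.165,18.685): [(0, 18.9196) (49, 17.3151) (49, 37) (0, 37)]  |A|=925.2496
3. ⊥bis P6·P1 via (23.375,25.58): [(0, 18.9196) (23.8117, 18.1399) (22.7047, 37) (0, 37)]  |A|=429.3688
4. ⊥bis P6·P2 via (8.095,22.24): [(0, 19.7609) (23.2978, 26.8958) (22.7047, 37) (0, 37)]  |A|=315.5221
5. ⊥bis P6·P3 via (9.97,26.18): [(0, 19.7609) (11.652, 23.3293) (3.5858, 37) (0, 37)]  |A|=124.945
6. ⊥bis P6·P4 via (15.81,26.11): [(0, 19.7609) (11.652, 23.3293) (3.5858, 37) (0, 37)]  |A|=124.945
7. ⊥bis P6·P5 via (7.6,27.83): [(0, 28.4018) (0, 19.7609) (11.652, 23.3293) (9.0613, 27.7201)]  |A|=69.3516
8. ⊥bis P6·P7 via (17.12,23.325): [(0, 28.4018) (0, 19.7609) (11.652, 23.3293) (9.0613, 27.7201)]  |A|=69.3516
9. canonical 4-gon: [(0, 28.4018) (0, 19.7609) (11.652, 23.3293) (9.0613, 27.7201)]
10. shoelace: 69.3516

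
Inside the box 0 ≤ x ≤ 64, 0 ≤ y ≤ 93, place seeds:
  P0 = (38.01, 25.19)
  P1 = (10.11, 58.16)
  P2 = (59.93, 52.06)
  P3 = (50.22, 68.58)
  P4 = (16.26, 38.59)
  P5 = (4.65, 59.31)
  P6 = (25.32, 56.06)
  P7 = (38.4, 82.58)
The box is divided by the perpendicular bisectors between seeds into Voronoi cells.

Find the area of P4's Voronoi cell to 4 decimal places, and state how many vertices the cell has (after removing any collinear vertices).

1. box [0,64]×[0,93]: [(0, 0) (64, 0) (64, 93) (0, 93)]
2. ⊥bis P4·P0 via (27.135,31.89): [(0, 0) (7.4878, 0) (64, 91.7268) (64, 93) (0, 93)]  |A|=3360.1583
3. ⊥bis P4·P1 via (13.185,48.375): [(0, 44.2315) (0, 0) (7.4878, 0) (43.0791, 57.7694)]  |A|=1169.0109
4. ⊥bis P4·P2 via (38.095,45.325): [(35.0361, 55.2419) (0, 44.2315) (0, 0) (7.4878, 0) (37.2, 48.2268)]  |A|=1138.0653
5. ⊥bis P4·P3 via (33.24,53.585): [(36.7856, 49.57) (32.4849, 54.4401) (0, 44.2315) (0, 0) (7.4878, 0) (37.2, 48.2268)]  |A|=1130.1287
6. ⊥bis P4·P5 via (10.455,48.95): [(36.7856, 49.57) (32.4849, 54.4401) (4.6318, 45.6871) (0, 43.0918) (0, 0) (7.4878, 0) (37.2, 48.2268)]  |A|=1127.4891
7. ⊥bis P4·P6 via (20.79,47.325): [(16.6597, 49.467) (4.6318, 45.6871) (0, 43.0918) (0, 0) (7.4878, 0) (32.8054, 41.0938)]  |A|=988.7402
8. ⊥bis P4·P7 via (27.33,60.585): [(16.6597, 49.467) (4.6318, 45.6871) (0, 43.0918) (0, 0) (7.4878, 0) (32.8054, 41.0938)]  |A|=988.7402
9. canonical 6-gon: [(16.6597, 49.467) (4.6318, 45.6871) (0, 43.0918) (0, 0) (7.4878, 0) (32.8054, 41.0938)]
10. shoelace: 988.7402

Area of P4's cell: 988.7402 (6 vertices)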